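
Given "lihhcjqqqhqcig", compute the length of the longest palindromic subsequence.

8

Using dp[i][j] = 2 + dp[i+1][j−1] if the ends match, else max(dp[i+1][j], dp[i][j−1]):
dp[1][14] = 8. A witness is icqqqqci at positions 2,5,7,8,9,11,12,13.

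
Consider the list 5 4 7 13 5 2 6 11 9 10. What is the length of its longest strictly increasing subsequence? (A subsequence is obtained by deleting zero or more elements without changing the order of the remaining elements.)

5

One longest increasing subsequence is 4, 5, 6, 9, 10 (positions 2,5,7,9,10), of length 5; no longer one exists.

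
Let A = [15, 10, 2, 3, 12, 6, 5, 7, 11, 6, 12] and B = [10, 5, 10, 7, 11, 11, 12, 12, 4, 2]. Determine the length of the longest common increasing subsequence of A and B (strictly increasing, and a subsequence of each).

4

For each value that appears in both, track the longest common increasing run ending there.
The best achievable length is 4; one witness is 5, 7, 11, 12 (A-positions 7,8,9,11, B-positions 2,4,5,7).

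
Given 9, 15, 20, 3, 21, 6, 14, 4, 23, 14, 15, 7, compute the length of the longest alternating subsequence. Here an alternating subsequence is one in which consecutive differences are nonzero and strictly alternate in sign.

11

Track the best alternating length ending on an up-step vs a down-step at each position: up/down = 1/1, 2/1, 2/1, 1/3, 4/1, 4/5, 6/5, 4/7, 8/1, 8/9, 10/9, 8/11.
The maximum over both is 11; one such subsequence is 9, 15, 3, 21, 6, 14, 4, 23, 14, 15, 7.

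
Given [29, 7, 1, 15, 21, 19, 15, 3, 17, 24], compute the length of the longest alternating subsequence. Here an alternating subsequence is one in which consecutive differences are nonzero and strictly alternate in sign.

5

Track the best alternating length ending on an up-step vs a down-step at each position: up/down = 1/1, 1/2, 1/2, 3/2, 3/2, 3/4, 3/4, 3/4, 5/4, 5/2.
The maximum over both is 5; one such subsequence is 29, 7, 21, 15, 17.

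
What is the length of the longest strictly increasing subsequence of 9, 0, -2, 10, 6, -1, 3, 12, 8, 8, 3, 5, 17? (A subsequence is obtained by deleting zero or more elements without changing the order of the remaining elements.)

One longest increasing subsequence is -2, -1, 3, 12, 17 (positions 3,6,7,8,13), of length 5; no longer one exists.

5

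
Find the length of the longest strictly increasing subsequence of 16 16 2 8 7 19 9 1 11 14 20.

Let dp[i] be the longest increasing subsequence ending at position i. Then dp = [1, 1, 1, 2, 2, 3, 3, 1, 4, 5, 6].
The maximum is 6; one witness is 2, 8, 9, 11, 14, 20 at positions 3,4,7,9,10,11.

6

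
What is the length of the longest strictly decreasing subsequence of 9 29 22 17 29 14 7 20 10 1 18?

6

Scanning left to right, the best length ending at each element is: 9→1, 29→1, 22→2, 17→3, 29→1, 14→4, 7→5, 20→3, 10→5, 1→6, 18→4.
So the longest decreasing subsequence has length 6, e.g. 29, 22, 17, 14, 7, 1.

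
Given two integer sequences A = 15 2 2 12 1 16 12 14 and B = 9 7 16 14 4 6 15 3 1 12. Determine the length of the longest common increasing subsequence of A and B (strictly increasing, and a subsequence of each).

For each value that appears in both, track the longest common increasing run ending there.
The best achievable length is 2; one witness is 1, 12 (A-positions 5,7, B-positions 9,10).

2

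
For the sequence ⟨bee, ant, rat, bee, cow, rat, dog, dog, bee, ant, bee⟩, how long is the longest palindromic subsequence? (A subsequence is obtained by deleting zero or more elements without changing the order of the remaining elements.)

8

One longest palindromic subsequence is bee ant bee dog dog bee ant bee (positions 1,2,4,7,8,9,10,11); it reads the same forward and backward, and the interval DP gives dp[1][11] = 8.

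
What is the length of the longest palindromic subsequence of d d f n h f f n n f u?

Using dp[i][j] = 2 + dp[i+1][j−1] if the ends match, else max(dp[i+1][j], dp[i][j−1]):
dp[1][11] = 6. A witness is fnffnf at positions 3,4,6,7,9,10.

6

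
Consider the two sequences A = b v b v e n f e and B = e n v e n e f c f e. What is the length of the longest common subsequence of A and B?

5

Backtracking the LCS table gives one alignment: v (A4,B3) → e (A5,B4) → n (A6,B5) → f (A7,B9) → e (A8,B10).
So the longest common subsequence has length 5.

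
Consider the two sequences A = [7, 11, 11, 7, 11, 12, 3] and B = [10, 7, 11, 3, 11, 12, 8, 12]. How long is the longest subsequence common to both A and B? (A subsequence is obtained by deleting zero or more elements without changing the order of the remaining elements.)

Backtracking the LCS table gives one alignment: 7 (A1,B2) → 11 (A2,B3) → 11 (A3,B5) → 12 (A6,B8).
So the longest common subsequence has length 4.

4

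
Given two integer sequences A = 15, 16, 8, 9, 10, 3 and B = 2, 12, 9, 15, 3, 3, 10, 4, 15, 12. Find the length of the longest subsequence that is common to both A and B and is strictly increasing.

2

A longest common strictly increasing subsequence is 9, 10 (length 2); it appears in order in both A and B, and no longer such subsequence exists.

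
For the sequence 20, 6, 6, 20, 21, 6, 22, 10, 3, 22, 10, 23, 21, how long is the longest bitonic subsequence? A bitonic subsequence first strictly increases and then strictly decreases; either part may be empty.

6

Let inc[i] be the LIS ending at i and dec[i] the longest strictly decreasing subsequence starting at i. inc = [1, 1, 1, 2, 3, 1, 4, 2, 1, 4, 2, 5, 3], dec = [3, 2, 2, 3, 3, 2, 3, 2, 1, 2, 1, 2, 1].
max_i inc[i]+dec[i]−1 = 6, with one witness 6, 20, 21, 22, 10, 3.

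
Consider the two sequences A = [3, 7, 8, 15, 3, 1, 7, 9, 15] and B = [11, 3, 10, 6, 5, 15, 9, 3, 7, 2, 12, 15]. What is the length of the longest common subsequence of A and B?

5

Backtracking the LCS table gives one alignment: 3 (A1,B2) → 15 (A4,B6) → 3 (A5,B8) → 7 (A7,B9) → 15 (A9,B12).
So the longest common subsequence has length 5.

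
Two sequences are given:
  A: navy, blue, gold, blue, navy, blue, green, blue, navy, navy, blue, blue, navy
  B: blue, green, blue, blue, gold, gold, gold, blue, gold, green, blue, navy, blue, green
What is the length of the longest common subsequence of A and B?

Backtracking the LCS table gives one alignment: blue (A2,B4) → gold (A3,B7) → blue (A4,B8) → green (A7,B10) → blue (A8,B11) → navy (A10,B12) → blue (A11,B13).
So the longest common subsequence has length 7.

7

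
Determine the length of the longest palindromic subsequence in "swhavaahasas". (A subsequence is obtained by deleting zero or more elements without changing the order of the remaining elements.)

7

Using dp[i][j] = 2 + dp[i+1][j−1] if the ends match, else max(dp[i+1][j], dp[i][j−1]):
dp[1][12] = 7. A witness is saahaas at positions 1,4,7,8,9,11,12.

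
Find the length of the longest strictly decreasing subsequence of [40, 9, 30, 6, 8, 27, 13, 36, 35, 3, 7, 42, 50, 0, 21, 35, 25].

Scanning left to right, the best length ending at each element is: 40→1, 9→2, 30→2, 6→3, 8→3, 27→3, 13→4, 36→2, 35→3, 3→5, 7→5, 42→1, 50→1, 0→6, 21→4, 35→3, 25→4.
So the longest decreasing subsequence has length 6, e.g. 40, 30, 27, 13, 3, 0.

6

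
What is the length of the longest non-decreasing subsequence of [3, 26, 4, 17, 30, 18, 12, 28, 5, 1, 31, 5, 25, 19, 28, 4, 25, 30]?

7

Scanning left to right, the best length ending at each element is: 3→1, 26→2, 4→2, 17→3, 30→4, 18→4, 12→3, 28→5, 5→3, 1→1, 31→6, 5→4, 25→5, 19→5, 28→6, 4→3, 25→6, 30→7.
So the longest non-decreasing subsequence has length 7, e.g. 3, 4, 17, 18, 28, 28, 30.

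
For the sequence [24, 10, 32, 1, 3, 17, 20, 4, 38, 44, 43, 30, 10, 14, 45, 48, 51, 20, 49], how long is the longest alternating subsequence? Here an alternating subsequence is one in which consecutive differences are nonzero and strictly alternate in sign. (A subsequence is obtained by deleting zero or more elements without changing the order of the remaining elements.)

Track the best alternating length ending on an up-step vs a down-step at each position: up/down = 1/1, 1/2, 3/1, 1/4, 5/4, 5/4, 5/4, 5/6, 7/1, 7/1, 7/8, 7/8, 7/8, 9/8, 9/1, 9/1, 9/1, 9/10, 11/10.
The maximum over both is 11; one such subsequence is 24, 10, 32, 1, 17, 4, 44, 43, 45, 20, 49.

11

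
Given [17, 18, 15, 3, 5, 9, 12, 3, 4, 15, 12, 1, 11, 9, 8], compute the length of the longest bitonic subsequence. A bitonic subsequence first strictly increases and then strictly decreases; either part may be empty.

9

One longest bitonic subsequence is 3, 5, 9, 12, 15, 12, 11, 9, 8 (positions 4,5,6,7,10,11,13,14,15): it rises to 15 then falls. Length 9 is optimal.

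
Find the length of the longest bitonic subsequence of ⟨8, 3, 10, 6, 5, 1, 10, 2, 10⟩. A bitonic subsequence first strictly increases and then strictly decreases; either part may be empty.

5

One longest bitonic subsequence is 8, 10, 6, 5, 2 (positions 1,3,4,5,8): it rises to 10 then falls. Length 5 is optimal.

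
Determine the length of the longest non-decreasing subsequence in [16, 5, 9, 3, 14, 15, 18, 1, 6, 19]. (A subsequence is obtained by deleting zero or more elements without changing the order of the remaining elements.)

6

Let dp[i] be the longest non-decreasing subsequence ending at position i. Then dp = [1, 1, 2, 1, 3, 4, 5, 1, 2, 6].
The maximum is 6; one witness is 5, 9, 14, 15, 18, 19 at positions 2,3,5,6,7,10.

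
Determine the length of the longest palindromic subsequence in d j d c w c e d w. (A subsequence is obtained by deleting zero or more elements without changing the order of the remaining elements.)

5

One longest palindromic subsequence is dcwcd (positions 3,4,5,6,8); it reads the same forward and backward, and the interval DP gives dp[1][9] = 5.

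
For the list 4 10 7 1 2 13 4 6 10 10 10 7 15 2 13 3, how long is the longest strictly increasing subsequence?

6

Let dp[i] be the longest increasing subsequence ending at position i. Then dp = [1, 2, 2, 1, 2, 3, 3, 4, 5, 5, 5, 5, 6, 2, 6, 3].
The maximum is 6; one witness is 1, 2, 4, 6, 10, 15 at positions 4,5,7,8,9,13.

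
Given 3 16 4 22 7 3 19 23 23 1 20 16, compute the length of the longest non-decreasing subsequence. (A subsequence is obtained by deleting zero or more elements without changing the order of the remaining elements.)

6

Scanning left to right, the best length ending at each element is: 3→1, 16→2, 4→2, 22→3, 7→3, 3→2, 19→4, 23→5, 23→6, 1→1, 20→5, 16→4.
So the longest non-decreasing subsequence has length 6, e.g. 3, 4, 7, 19, 23, 23.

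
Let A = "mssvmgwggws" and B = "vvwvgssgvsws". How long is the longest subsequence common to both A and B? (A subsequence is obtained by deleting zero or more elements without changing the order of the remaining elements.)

6

Backtracking the LCS table gives one alignment: v (A4,B2) → w (A7,B3) → g (A8,B5) → g (A9,B8) → w (A10,B11) → s (A11,B12).
So the longest common subsequence has length 6.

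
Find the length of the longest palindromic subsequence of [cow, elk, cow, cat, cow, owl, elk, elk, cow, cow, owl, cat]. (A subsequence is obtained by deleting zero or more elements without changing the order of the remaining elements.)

7

One longest palindromic subsequence is cow elk cow cat cow elk cow (positions 1,2,3,4,5,8,10); it reads the same forward and backward, and the interval DP gives dp[1][12] = 7.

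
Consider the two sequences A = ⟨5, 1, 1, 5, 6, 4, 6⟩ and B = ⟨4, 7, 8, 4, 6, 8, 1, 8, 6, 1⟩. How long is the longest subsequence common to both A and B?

2

Backtracking the LCS table gives one alignment: 1 (A2,B7) → 1 (A3,B10).
So the longest common subsequence has length 2.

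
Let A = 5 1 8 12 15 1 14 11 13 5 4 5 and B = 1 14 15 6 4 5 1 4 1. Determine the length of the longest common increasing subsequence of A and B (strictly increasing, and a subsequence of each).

For each value that appears in both, track the longest common increasing run ending there.
The best achievable length is 3; one witness is 1, 4, 5 (A-positions 2,11,12, B-positions 1,5,6).

3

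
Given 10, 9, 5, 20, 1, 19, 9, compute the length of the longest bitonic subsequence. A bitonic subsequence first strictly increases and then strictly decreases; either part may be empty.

4

Let inc[i] be the LIS ending at i and dec[i] the longest strictly decreasing subsequence starting at i. inc = [1, 1, 1, 2, 1, 2, 2], dec = [4, 3, 2, 3, 1, 2, 1].
max_i inc[i]+dec[i]−1 = 4, with one witness 10, 9, 5, 1.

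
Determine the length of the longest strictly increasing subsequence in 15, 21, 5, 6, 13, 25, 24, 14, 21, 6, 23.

6

One longest increasing subsequence is 5, 6, 13, 14, 21, 23 (positions 3,4,5,8,9,11), of length 6; no longer one exists.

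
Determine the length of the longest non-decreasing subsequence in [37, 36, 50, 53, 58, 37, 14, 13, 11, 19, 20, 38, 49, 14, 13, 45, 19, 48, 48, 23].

7

One longest non-decreasing subsequence is 14, 19, 20, 38, 45, 48, 48 (positions 7,10,11,12,16,18,19), of length 7; no longer one exists.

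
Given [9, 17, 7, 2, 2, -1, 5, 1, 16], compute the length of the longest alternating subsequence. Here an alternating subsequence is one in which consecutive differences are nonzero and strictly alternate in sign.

6

A longest alternating subsequence is 9, 17, 2, 5, 1, 16 (positions 1,2,4,7,8,9); its 5 consecutive differences strictly alternate in sign, and length 6 is optimal.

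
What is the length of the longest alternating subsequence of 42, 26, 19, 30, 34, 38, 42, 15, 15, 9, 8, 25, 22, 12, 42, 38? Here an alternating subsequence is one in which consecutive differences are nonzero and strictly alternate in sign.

Track the best alternating length ending on an up-step vs a down-step at each position: up/down = 1/1, 1/2, 1/2, 3/2, 3/2, 3/2, 3/1, 1/4, 1/4, 1/4, 1/4, 5/4, 5/6, 5/6, 7/1, 7/8.
The maximum over both is 8; one such subsequence is 42, 26, 30, 15, 25, 22, 42, 38.

8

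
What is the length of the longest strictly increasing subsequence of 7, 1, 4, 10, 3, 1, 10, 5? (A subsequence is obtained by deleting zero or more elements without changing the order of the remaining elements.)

One longest increasing subsequence is 1, 4, 10 (positions 2,3,4), of length 3; no longer one exists.

3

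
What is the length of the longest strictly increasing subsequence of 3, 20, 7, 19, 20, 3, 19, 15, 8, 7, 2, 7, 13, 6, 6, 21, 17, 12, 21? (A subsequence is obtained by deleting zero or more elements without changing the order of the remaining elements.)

6

Scanning left to right, the best length ending at each element is: 3→1, 20→2, 7→2, 19→3, 20→4, 3→1, 19→3, 15→3, 8→3, 7→2, 2→1, 7→2, 13→4, 6→2, 6→2, 21→5, 17→5, 12→4, 21→6.
So the longest increasing subsequence has length 6, e.g. 3, 7, 8, 13, 17, 21.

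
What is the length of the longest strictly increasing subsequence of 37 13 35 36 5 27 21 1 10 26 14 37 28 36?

5

Let dp[i] be the longest increasing subsequence ending at position i. Then dp = [1, 1, 2, 3, 1, 2, 2, 1, 2, 3, 3, 4, 4, 5].
The maximum is 5; one witness is 13, 21, 26, 28, 36 at positions 2,7,10,13,14.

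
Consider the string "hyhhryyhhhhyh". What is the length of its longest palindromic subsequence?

Using dp[i][j] = 2 + dp[i+1][j−1] if the ends match, else max(dp[i+1][j], dp[i][j−1]):
dp[1][13] = 10. A witness is hyhhhhhhyh at positions 1,2,3,4,8,9,10,11,12,13.

10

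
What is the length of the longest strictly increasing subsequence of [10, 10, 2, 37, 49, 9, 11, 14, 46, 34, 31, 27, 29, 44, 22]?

One longest increasing subsequence is 2, 9, 11, 14, 27, 29, 44 (positions 3,6,7,8,12,13,14), of length 7; no longer one exists.

7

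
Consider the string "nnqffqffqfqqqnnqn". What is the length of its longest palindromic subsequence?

12

One longest palindromic subsequence is nnqfqffqfqnn (positions 1,2,3,5,6,7,8,9,10,13,15,17); it reads the same forward and backward, and the interval DP gives dp[1][17] = 12.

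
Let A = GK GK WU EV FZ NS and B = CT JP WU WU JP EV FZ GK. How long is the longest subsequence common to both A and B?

A longest common subsequence is WU, EV, FZ (length 3); the LCS DP confirms no longer common subsequence exists.

3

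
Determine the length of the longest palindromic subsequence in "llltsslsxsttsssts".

Using dp[i][j] = 2 + dp[i+1][j−1] if the ends match, else max(dp[i+1][j], dp[i][j−1]):
dp[1][17] = 10. A witness is ssssttssss at positions 5,6,8,10,11,12,13,14,15,17.

10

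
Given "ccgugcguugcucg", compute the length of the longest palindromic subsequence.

One longest palindromic subsequence is ccgugcgugcc (positions 1,2,3,4,5,6,7,9,10,11,13); it reads the same forward and backward, and the interval DP gives dp[1][14] = 11.

11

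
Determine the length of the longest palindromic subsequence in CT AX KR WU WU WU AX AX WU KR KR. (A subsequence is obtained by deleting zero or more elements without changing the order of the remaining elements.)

6

One longest palindromic subsequence is KR WU AX AX WU KR (positions 3,6,7,8,9,11); it reads the same forward and backward, and the interval DP gives dp[1][11] = 6.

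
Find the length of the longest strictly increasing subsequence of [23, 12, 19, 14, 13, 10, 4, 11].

One longest increasing subsequence is 12, 19 (positions 2,3), of length 2; no longer one exists.

2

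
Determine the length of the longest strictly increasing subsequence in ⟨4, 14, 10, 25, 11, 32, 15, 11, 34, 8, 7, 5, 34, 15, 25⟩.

5

Scanning left to right, the best length ending at each element is: 4→1, 14→2, 10→2, 25→3, 11→3, 32→4, 15→4, 11→3, 34→5, 8→2, 7→2, 5→2, 34→5, 15→4, 25→5.
So the longest increasing subsequence has length 5, e.g. 4, 14, 25, 32, 34.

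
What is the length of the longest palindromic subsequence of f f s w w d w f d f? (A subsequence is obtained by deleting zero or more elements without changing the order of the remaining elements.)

7

One longest palindromic subsequence is ffwdwff (positions 1,2,4,6,7,8,10); it reads the same forward and backward, and the interval DP gives dp[1][10] = 7.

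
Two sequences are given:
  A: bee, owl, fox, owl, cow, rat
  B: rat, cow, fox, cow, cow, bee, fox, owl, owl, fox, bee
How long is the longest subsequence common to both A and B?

3

Backtracking the LCS table gives one alignment: bee (A1,B6) → owl (A2,B9) → fox (A3,B10).
So the longest common subsequence has length 3.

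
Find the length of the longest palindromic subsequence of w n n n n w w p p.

6

One longest palindromic subsequence is wnnnnw (positions 1,2,3,4,5,7); it reads the same forward and backward, and the interval DP gives dp[1][9] = 6.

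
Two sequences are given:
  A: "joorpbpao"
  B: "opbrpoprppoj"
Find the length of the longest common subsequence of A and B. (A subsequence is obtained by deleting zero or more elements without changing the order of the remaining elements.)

Backtracking the LCS table gives one alignment: o (A2,B1) → o (A3,B6) → r (A4,B8) → p (A5,B9) → p (A7,B10) → o (A9,B11).
So the longest common subsequence has length 6.

6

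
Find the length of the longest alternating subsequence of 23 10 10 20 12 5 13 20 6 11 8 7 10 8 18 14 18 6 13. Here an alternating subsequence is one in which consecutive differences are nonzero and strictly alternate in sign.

A longest alternating subsequence is 23, 10, 20, 12, 13, 6, 11, 8, 10, 8, 18, 14, 18, 6, 13 (positions 1,2,4,5,7,9,10,11,13,14,15,16,17,18,19); its 14 consecutive differences strictly alternate in sign, and length 15 is optimal.

15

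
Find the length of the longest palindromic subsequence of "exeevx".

Using dp[i][j] = 2 + dp[i+1][j−1] if the ends match, else max(dp[i+1][j], dp[i][j−1]):
dp[1][6] = 4. A witness is xeex at positions 2,3,4,6.

4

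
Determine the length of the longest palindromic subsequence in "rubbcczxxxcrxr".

7

One longest palindromic subsequence is rcxxxcr (positions 1,6,8,9,10,11,14); it reads the same forward and backward, and the interval DP gives dp[1][14] = 7.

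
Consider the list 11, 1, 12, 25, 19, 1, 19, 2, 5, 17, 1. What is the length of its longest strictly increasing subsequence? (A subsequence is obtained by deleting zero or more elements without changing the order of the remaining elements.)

4

One longest increasing subsequence is 1, 2, 5, 17 (positions 2,8,9,10), of length 4; no longer one exists.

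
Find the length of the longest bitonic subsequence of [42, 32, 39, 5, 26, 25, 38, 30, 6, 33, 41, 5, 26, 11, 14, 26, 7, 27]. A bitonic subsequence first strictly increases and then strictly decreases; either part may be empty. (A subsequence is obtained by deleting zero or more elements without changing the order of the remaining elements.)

8

Let inc[i] be the LIS ending at i and dec[i] the longest strictly decreasing subsequence starting at i. inc = [1, 1, 2, 1, 2, 2, 3, 3, 2, 4, 5, 1, 3, 3, 4, 5, 3, 6], dec = [7, 5, 6, 1, 4, 3, 5, 4, 2, 4, 4, 1, 3, 2, 2, 2, 1, 1].
max_i inc[i]+dec[i]−1 = 8, with one witness 5, 26, 30, 33, 41, 26, 14, 7.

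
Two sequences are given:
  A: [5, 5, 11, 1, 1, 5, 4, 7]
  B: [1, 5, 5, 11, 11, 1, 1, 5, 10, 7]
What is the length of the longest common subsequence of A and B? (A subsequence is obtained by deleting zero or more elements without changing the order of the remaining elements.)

A longest common subsequence is 5, 5, 11, 1, 1, 5, 7 (length 7); the LCS DP confirms no longer common subsequence exists.

7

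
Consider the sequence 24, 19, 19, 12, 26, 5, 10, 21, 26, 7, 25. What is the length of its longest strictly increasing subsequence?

One longest increasing subsequence is 5, 10, 21, 26 (positions 6,7,8,9), of length 4; no longer one exists.

4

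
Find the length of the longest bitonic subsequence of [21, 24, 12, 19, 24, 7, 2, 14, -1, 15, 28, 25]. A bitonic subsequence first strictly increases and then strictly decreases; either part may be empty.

Let inc[i] be the LIS ending at i and dec[i] the longest strictly decreasing subsequence starting at i. inc = [1, 2, 1, 2, 3, 1, 1, 2, 1, 3, 4, 4], dec = [5, 5, 4, 4, 4, 3, 2, 2, 1, 1, 2, 1].
max_i inc[i]+dec[i]−1 = 6, with one witness 21, 24, 19, 7, 2, -1.

6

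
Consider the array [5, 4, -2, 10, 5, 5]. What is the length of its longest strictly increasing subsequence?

One longest increasing subsequence is 5, 10 (positions 1,4), of length 2; no longer one exists.

2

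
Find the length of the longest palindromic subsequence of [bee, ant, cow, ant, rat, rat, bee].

5

One longest palindromic subsequence is bee ant cow ant bee (positions 1,2,3,4,7); it reads the same forward and backward, and the interval DP gives dp[1][7] = 5.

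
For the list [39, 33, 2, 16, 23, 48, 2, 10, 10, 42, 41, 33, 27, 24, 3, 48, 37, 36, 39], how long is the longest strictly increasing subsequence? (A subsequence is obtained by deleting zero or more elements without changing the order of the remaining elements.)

Scanning left to right, the best length ending at each element is: 39→1, 33→1, 2→1, 16→2, 23→3, 48→4, 2→1, 10→2, 10→2, 42→4, 41→4, 33→4, 27→4, 24→4, 3→2, 48→5, 37→5, 36→5, 39→6.
So the longest increasing subsequence has length 6, e.g. 2, 16, 23, 33, 37, 39.

6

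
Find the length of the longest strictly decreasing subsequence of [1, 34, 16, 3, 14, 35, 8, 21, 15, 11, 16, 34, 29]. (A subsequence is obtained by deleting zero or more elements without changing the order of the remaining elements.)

Let dp[i] be the longest decreasing subsequence ending at position i. Then dp = [1, 1, 2, 3, 3, 1, 4, 2, 3, 4, 3, 2, 3].
The maximum is 4; one witness is 34, 16, 14, 8 at positions 2,3,5,7.

4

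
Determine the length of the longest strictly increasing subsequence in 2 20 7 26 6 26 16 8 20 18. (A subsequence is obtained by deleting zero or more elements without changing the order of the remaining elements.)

4

Let dp[i] be the longest increasing subsequence ending at position i. Then dp = [1, 2, 2, 3, 2, 3, 3, 3, 4, 4].
The maximum is 4; one witness is 2, 7, 16, 20 at positions 1,3,7,9.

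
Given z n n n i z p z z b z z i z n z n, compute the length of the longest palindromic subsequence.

Using dp[i][j] = 2 + dp[i+1][j−1] if the ends match, else max(dp[i+1][j], dp[i][j−1]):
dp[1][17] = 11. A witness is nnzzzbzzznn at positions 2,4,6,8,9,10,11,12,14,15,17.

11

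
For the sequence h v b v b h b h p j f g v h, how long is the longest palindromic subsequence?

One longest palindromic subsequence is hvhbhvh (positions 1,2,6,7,8,13,14); it reads the same forward and backward, and the interval DP gives dp[1][14] = 7.

7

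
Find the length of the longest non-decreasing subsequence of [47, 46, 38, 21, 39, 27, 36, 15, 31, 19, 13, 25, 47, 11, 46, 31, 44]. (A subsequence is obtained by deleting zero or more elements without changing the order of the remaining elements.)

Scanning left to right, the best length ending at each element is: 47→1, 46→1, 38→1, 21→1, 39→2, 27→2, 36→3, 15→1, 31→3, 19→2, 13→1, 25→3, 47→4, 11→1, 46→4, 31→4, 44→5.
So the longest non-decreasing subsequence has length 5, e.g. 21, 27, 31, 31, 44.

5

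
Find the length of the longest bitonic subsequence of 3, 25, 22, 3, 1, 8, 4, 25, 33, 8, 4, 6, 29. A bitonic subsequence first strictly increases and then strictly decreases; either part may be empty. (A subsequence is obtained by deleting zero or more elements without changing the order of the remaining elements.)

Let inc[i] be the LIS ending at i and dec[i] the longest strictly decreasing subsequence starting at i. inc = [1, 2, 2, 1, 1, 2, 2, 3, 4, 3, 2, 3, 4], dec = [2, 4, 3, 2, 1, 2, 1, 3, 3, 2, 1, 1, 1].
max_i inc[i]+dec[i]−1 = 6, with one witness 3, 22, 25, 33, 8, 6.

6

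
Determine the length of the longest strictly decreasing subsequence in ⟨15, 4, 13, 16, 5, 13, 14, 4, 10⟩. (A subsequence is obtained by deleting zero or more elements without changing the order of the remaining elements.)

Scanning left to right, the best length ending at each element is: 15→1, 4→2, 13→2, 16→1, 5→3, 13→2, 14→2, 4→4, 10→3.
So the longest decreasing subsequence has length 4, e.g. 15, 13, 5, 4.

4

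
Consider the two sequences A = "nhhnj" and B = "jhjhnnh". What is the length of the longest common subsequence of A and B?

3

Backtracking the LCS table gives one alignment: h (A2,B2) → h (A3,B4) → n (A4,B6).
So the longest common subsequence has length 3.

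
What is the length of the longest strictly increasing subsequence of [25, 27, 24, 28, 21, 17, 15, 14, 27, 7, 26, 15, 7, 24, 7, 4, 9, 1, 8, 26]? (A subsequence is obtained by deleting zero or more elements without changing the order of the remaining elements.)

Scanning left to right, the best length ending at each element is: 25→1, 27→2, 24→1, 28→3, 21→1, 17→1, 15→1, 14→1, 27→2, 7→1, 26→2, 15→2, 7→1, 24→3, 7→1, 4→1, 9→2, 1→1, 8→2, 26→4.
So the longest increasing subsequence has length 4, e.g. 14, 15, 24, 26.

4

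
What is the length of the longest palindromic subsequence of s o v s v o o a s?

7

Using dp[i][j] = 2 + dp[i+1][j−1] if the ends match, else max(dp[i+1][j], dp[i][j−1]):
dp[1][9] = 7. A witness is sovsvos at positions 1,2,3,4,5,7,9.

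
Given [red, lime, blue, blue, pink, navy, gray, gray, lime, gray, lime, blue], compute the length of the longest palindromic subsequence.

One longest palindromic subsequence is blue lime gray lime blue (positions 3,9,10,11,12); it reads the same forward and backward, and the interval DP gives dp[1][12] = 5.

5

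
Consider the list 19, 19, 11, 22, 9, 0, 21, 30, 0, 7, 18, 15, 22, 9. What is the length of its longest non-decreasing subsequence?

One longest non-decreasing subsequence is 0, 0, 7, 18, 22 (positions 6,9,10,11,13), of length 5; no longer one exists.

5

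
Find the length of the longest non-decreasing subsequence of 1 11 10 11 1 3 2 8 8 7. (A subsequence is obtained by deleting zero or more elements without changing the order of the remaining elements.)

5

Scanning left to right, the best length ending at each element is: 1→1, 11→2, 10→2, 11→3, 1→2, 3→3, 2→3, 8→4, 8→5, 7→4.
So the longest non-decreasing subsequence has length 5, e.g. 1, 1, 3, 8, 8.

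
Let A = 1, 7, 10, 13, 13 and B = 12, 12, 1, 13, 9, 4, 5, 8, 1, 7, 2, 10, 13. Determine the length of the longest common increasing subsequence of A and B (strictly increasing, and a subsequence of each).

A longest common strictly increasing subsequence is 1, 7, 10, 13 (length 4); it appears in order in both A and B, and no longer such subsequence exists.

4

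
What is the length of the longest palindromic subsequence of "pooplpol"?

One longest palindromic subsequence is oplpo (positions 3,4,5,6,7); it reads the same forward and backward, and the interval DP gives dp[1][8] = 5.

5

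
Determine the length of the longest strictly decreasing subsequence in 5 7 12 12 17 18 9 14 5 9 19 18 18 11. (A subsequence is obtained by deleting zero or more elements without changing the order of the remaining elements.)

Scanning left to right, the best length ending at each element is: 5→1, 7→1, 12→1, 12→1, 17→1, 18→1, 9→2, 14→2, 5→3, 9→3, 19→1, 18→2, 18→2, 11→3.
So the longest decreasing subsequence has length 3, e.g. 12, 9, 5.

3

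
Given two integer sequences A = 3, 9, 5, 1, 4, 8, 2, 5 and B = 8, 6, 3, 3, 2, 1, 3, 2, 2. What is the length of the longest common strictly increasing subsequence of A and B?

For each value that appears in both, track the longest common increasing run ending there.
The best achievable length is 2; one witness is 1, 2 (A-positions 4,7, B-positions 6,8).

2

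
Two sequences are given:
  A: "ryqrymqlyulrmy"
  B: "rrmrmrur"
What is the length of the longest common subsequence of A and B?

5

A longest common subsequence is rrmur (length 5); the LCS DP confirms no longer common subsequence exists.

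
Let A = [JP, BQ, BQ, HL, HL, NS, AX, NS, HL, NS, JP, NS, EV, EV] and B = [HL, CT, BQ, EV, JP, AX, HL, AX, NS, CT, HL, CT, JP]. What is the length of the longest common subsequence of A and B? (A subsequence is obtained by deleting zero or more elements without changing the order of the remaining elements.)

Backtracking the LCS table gives one alignment: JP (A1,B5) → HL (A5,B7) → AX (A7,B8) → NS (A8,B9) → HL (A9,B11) → JP (A11,B13).
So the longest common subsequence has length 6.

6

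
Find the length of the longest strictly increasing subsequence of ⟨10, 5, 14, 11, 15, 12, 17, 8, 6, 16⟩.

Let dp[i] be the longest increasing subsequence ending at position i. Then dp = [1, 1, 2, 2, 3, 3, 4, 2, 2, 4].
The maximum is 4; one witness is 10, 14, 15, 17 at positions 1,3,5,7.

4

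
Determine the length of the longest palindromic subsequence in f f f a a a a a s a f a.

8

One longest palindromic subsequence is faaaaaaf (positions 3,4,5,6,7,8,10,11); it reads the same forward and backward, and the interval DP gives dp[1][12] = 8.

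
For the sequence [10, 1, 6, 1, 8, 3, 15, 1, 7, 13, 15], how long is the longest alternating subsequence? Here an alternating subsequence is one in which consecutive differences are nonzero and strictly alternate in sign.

Track the best alternating length ending on an up-step vs a down-step at each position: up/down = 1/1, 1/2, 3/2, 1/4, 5/2, 5/6, 7/1, 1/8, 9/8, 9/8, 9/1.
The maximum over both is 9; one such subsequence is 10, 1, 6, 1, 8, 3, 15, 1, 7.

9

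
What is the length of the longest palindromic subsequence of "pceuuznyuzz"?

Using dp[i][j] = 2 + dp[i+1][j−1] if the ends match, else max(dp[i+1][j], dp[i][j−1]):
dp[1][11] = 3. A witness is zzz at positions 6,10,11.

3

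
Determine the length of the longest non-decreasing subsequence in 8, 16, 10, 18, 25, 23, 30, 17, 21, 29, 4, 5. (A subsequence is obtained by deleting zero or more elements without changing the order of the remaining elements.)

5

Let dp[i] be the longest non-decreasing subsequence ending at position i. Then dp = [1, 2, 2, 3, 4, 4, 5, 3, 4, 5, 1, 2].
The maximum is 5; one witness is 8, 16, 18, 25, 30 at positions 1,2,4,5,7.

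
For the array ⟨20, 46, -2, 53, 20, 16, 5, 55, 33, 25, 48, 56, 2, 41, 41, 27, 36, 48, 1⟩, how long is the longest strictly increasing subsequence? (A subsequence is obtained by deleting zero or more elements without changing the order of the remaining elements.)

6

Let dp[i] be the longest increasing subsequence ending at position i. Then dp = [1, 2, 1, 3, 2, 2, 2, 4, 3, 3, 4, 5, 2, 4, 4, 4, 5, 6, 2].
The maximum is 6; one witness is -2, 20, 25, 27, 36, 48 at positions 3,5,10,16,17,18.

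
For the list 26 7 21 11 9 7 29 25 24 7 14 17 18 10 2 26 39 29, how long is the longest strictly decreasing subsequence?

Let dp[i] be the longest decreasing subsequence ending at position i. Then dp = [1, 2, 2, 3, 4, 5, 1, 2, 3, 5, 4, 4, 4, 5, 6, 2, 1, 2].
The maximum is 6; one witness is 26, 21, 11, 9, 7, 2 at positions 1,3,4,5,6,15.

6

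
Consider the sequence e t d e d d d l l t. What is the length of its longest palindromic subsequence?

6

Using dp[i][j] = 2 + dp[i+1][j−1] if the ends match, else max(dp[i+1][j], dp[i][j−1]):
dp[1][10] = 6. A witness is tddddt at positions 2,3,5,6,7,10.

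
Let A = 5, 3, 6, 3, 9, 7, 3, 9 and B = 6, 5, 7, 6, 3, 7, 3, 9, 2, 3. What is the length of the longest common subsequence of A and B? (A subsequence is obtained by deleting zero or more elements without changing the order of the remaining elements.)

6

A longest common subsequence is 5, 6, 3, 7, 3, 9 (length 6); the LCS DP confirms no longer common subsequence exists.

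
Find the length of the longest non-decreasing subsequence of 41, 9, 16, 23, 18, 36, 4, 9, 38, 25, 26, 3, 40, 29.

6

One longest non-decreasing subsequence is 9, 16, 23, 36, 38, 40 (positions 2,3,4,6,9,13), of length 6; no longer one exists.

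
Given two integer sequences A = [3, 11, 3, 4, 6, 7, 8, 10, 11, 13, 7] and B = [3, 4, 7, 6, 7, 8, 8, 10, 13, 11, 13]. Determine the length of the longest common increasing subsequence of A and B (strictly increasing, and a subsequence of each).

8

A longest common strictly increasing subsequence is 3, 4, 6, 7, 8, 10, 11, 13 (length 8); it appears in order in both A and B, and no longer such subsequence exists.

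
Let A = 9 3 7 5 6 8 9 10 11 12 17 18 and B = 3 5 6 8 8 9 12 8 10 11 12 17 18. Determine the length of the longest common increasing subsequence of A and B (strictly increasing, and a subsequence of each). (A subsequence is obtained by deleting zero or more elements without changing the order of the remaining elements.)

10

For each value that appears in both, track the longest common increasing run ending there.
The best achievable length is 10; one witness is 3, 5, 6, 8, 9, 10, 11, 12, 17, 18 (A-positions 2,4,5,6,7,8,9,10,11,12, B-positions 1,2,3,4,6,9,10,11,12,13).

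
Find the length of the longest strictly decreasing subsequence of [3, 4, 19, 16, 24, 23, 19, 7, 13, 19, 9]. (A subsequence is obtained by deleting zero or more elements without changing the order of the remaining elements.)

One longest decreasing subsequence is 24, 23, 19, 13, 9 (positions 5,6,7,9,11), of length 5; no longer one exists.

5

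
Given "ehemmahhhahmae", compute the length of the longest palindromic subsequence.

9

Using dp[i][j] = 2 + dp[i+1][j−1] if the ends match, else max(dp[i+1][j], dp[i][j−1]):
dp[1][14] = 9. A witness is emahhhame at positions 1,5,6,7,8,9,10,12,14.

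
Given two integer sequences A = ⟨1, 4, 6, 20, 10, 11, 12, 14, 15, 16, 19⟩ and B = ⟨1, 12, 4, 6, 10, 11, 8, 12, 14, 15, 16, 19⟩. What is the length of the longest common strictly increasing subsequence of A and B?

For each value that appears in both, track the longest common increasing run ending there.
The best achievable length is 10; one witness is 1, 4, 6, 10, 11, 12, 14, 15, 16, 19 (A-positions 1,2,3,5,6,7,8,9,10,11, B-positions 1,3,4,5,6,8,9,10,11,12).

10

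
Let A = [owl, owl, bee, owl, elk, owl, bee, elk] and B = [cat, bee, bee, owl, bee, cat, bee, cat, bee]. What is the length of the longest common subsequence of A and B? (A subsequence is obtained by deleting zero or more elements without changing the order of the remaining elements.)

3

A longest common subsequence is owl, bee, bee (length 3); the LCS DP confirms no longer common subsequence exists.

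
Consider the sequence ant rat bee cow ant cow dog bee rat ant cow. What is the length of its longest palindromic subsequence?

Using dp[i][j] = 2 + dp[i+1][j−1] if the ends match, else max(dp[i+1][j], dp[i][j−1]):
dp[1][11] = 9. A witness is ant rat bee cow ant cow bee rat ant at positions 1,2,3,4,5,6,8,9,10.

9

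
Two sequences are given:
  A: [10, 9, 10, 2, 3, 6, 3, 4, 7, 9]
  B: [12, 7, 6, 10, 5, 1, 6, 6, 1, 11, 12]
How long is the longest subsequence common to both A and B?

A longest common subsequence is 10, 6 (length 2); the LCS DP confirms no longer common subsequence exists.

2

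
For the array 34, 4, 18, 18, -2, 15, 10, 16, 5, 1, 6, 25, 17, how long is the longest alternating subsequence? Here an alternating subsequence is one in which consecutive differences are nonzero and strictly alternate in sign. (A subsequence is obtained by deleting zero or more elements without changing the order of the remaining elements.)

10

Track the best alternating length ending on an up-step vs a down-step at each position: up/down = 1/1, 1/2, 3/2, 3/2, 1/4, 5/4, 5/6, 7/4, 5/8, 5/8, 9/8, 9/2, 9/10.
The maximum over both is 10; one such subsequence is 34, 4, 18, -2, 15, 10, 16, 5, 25, 17.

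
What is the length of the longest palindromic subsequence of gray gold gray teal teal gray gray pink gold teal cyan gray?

Using dp[i][j] = 2 + dp[i+1][j−1] if the ends match, else max(dp[i+1][j], dp[i][j−1]):
dp[1][12] = 8. A witness is gray gold gray teal teal gray gold gray at positions 1,2,3,4,5,7,9,12.

8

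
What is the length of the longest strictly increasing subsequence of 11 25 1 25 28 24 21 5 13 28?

4

Scanning left to right, the best length ending at each element is: 11→1, 25→2, 1→1, 25→2, 28→3, 24→2, 21→2, 5→2, 13→3, 28→4.
So the longest increasing subsequence has length 4, e.g. 1, 5, 13, 28.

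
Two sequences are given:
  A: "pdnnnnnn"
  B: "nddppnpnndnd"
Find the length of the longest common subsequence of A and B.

Backtracking the LCS table gives one alignment: p (A1,B5) → n (A3,B6) → n (A4,B8) → n (A5,B9) → n (A6,B11).
So the longest common subsequence has length 5.

5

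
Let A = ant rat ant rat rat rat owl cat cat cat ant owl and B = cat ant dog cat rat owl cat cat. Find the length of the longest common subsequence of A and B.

5

Backtracking the LCS table gives one alignment: ant (A1,B2) → rat (A6,B5) → owl (A7,B6) → cat (A9,B7) → cat (A10,B8).
So the longest common subsequence has length 5.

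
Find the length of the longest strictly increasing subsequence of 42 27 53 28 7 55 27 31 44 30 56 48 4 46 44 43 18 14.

Scanning left to right, the best length ending at each element is: 42→1, 27→1, 53→2, 28→2, 7→1, 55→3, 27→2, 31→3, 44→4, 30→3, 56→5, 48→5, 4→1, 46→5, 44→4, 43→4, 18→2, 14→2.
So the longest increasing subsequence has length 5, e.g. 27, 28, 31, 44, 56.

5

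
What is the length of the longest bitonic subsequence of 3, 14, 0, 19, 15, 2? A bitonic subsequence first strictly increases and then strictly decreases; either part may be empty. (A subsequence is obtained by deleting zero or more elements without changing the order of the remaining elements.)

5

One longest bitonic subsequence is 3, 14, 19, 15, 2 (positions 1,2,4,5,6): it rises to 19 then falls. Length 5 is optimal.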